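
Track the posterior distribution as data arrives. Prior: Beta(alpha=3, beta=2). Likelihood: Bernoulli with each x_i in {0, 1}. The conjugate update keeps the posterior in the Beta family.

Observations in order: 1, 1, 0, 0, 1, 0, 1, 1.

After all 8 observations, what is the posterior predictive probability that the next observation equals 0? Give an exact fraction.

obs 1: x=1 → posterior Beta(4, 2)
obs 2: x=1 → posterior Beta(5, 2)
obs 3: x=0 → posterior Beta(5, 3)
obs 4: x=0 → posterior Beta(5, 4)
obs 5: x=1 → posterior Beta(6, 4)
obs 6: x=0 → posterior Beta(6, 5)
obs 7: x=1 → posterior Beta(7, 5)
obs 8: x=1 → posterior Beta(8, 5)

5/13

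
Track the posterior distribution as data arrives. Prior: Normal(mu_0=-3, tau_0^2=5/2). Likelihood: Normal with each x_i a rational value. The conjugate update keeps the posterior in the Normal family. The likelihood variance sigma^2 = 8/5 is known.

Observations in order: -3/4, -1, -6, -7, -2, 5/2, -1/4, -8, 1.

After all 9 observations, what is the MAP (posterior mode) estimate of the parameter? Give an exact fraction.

obs 1: x=-3/4 → posterior Normal(-267/164, 40/41)
obs 2: x=-1 → posterior Normal(-367/264, 20/33)
obs 3: x=-6 → posterior Normal(-967/364, 40/91)
obs 4: x=-7 → posterior Normal(-1667/464, 10/29)
obs 5: x=-2 → posterior Normal(-1867/564, 40/141)
obs 6: x=5/2 → posterior Normal(-1617/664, 20/83)
obs 7: x=-1/4 → posterior Normal(-821/382, 40/191)
obs 8: x=-8 → posterior Normal(-407/144, 5/27)
obs 9: x=1 → posterior Normal(-1171/482, 40/241)

-1171/482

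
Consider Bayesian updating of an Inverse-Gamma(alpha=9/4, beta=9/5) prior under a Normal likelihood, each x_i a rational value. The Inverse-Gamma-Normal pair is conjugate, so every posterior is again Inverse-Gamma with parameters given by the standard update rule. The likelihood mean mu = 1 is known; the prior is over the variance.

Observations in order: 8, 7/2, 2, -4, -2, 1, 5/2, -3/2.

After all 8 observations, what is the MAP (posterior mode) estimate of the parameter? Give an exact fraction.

2047/290

obs 1: x=8 → posterior Inverse-Gamma(11/4, 263/10)
obs 2: x=7/2 → posterior Inverse-Gamma(13/4, 1177/40)
obs 3: x=2 → posterior Inverse-Gamma(15/4, 1197/40)
obs 4: x=-4 → posterior Inverse-Gamma(17/4, 1697/40)
obs 5: x=-2 → posterior Inverse-Gamma(19/4, 1877/40)
obs 6: x=1 → posterior Inverse-Gamma(21/4, 1877/40)
obs 7: x=5/2 → posterior Inverse-Gamma(23/4, 961/20)
obs 8: x=-3/2 → posterior Inverse-Gamma(25/4, 2047/40)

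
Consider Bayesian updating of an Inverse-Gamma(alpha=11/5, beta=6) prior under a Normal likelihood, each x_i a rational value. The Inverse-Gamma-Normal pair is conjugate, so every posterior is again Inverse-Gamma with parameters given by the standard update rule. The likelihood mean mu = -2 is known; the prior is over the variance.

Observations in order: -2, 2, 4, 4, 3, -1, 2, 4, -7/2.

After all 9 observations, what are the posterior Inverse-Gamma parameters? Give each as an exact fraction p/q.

alpha=67/10, beta=721/8

obs 1: x=-2 → posterior Inverse-Gamma(27/10, 6)
obs 2: x=2 → posterior Inverse-Gamma(16/5, 14)
obs 3: x=4 → posterior Inverse-Gamma(37/10, 32)
obs 4: x=4 → posterior Inverse-Gamma(21/5, 50)
obs 5: x=3 → posterior Inverse-Gamma(47/10, 125/2)
obs 6: x=-1 → posterior Inverse-Gamma(26/5, 63)
obs 7: x=2 → posterior Inverse-Gamma(57/10, 71)
obs 8: x=4 → posterior Inverse-Gamma(31/5, 89)
obs 9: x=-7/2 → posterior Inverse-Gamma(67/10, 721/8)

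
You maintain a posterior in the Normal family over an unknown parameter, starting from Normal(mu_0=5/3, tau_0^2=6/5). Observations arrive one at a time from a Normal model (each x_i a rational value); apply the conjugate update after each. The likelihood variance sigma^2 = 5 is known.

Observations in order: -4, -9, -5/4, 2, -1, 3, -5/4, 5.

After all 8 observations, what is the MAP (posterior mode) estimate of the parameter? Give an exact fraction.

8/219

obs 1: x=-4 → posterior Normal(53/93, 30/31)
obs 2: x=-9 → posterior Normal(-109/111, 30/37)
obs 3: x=-5/4 → posterior Normal(-263/258, 30/43)
obs 4: x=2 → posterior Normal(-191/294, 30/49)
obs 5: x=-1 → posterior Normal(-227/330, 6/11)
obs 6: x=3 → posterior Normal(-119/366, 30/61)
obs 7: x=-5/4 → posterior Normal(-82/201, 30/67)
obs 8: x=5 → posterior Normal(8/219, 30/73)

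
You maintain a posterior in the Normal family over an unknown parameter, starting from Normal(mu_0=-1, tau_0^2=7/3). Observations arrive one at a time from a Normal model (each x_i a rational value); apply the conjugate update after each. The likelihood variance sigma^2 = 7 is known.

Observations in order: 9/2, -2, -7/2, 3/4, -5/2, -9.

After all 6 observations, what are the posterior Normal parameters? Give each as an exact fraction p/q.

mu_0=-59/36, tau_0^2=7/9

obs 1: x=9/2 → posterior Normal(3/8, 7/4)
obs 2: x=-2 → posterior Normal(-1/10, 7/5)
obs 3: x=-7/2 → posterior Normal(-2/3, 7/6)
obs 4: x=3/4 → posterior Normal(-13/28, 1)
obs 5: x=-5/2 → posterior Normal(-23/32, 7/8)
obs 6: x=-9 → posterior Normal(-59/36, 7/9)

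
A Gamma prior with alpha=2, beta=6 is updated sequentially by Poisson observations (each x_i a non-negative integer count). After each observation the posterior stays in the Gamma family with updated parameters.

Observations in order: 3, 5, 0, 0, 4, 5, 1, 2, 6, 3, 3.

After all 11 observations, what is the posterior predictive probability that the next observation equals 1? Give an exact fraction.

obs 1: x=3 → posterior Gamma(5, 7)
obs 2: x=5 → posterior Gamma(10, 8)
obs 3: x=0 → posterior Gamma(10, 9)
obs 4: x=0 → posterior Gamma(10, 10)
obs 5: x=4 → posterior Gamma(14, 11)
obs 6: x=5 → posterior Gamma(19, 12)
obs 7: x=1 → posterior Gamma(20, 13)
obs 8: x=2 → posterior Gamma(22, 14)
obs 9: x=6 → posterior Gamma(28, 15)
obs 10: x=3 → posterior Gamma(31, 16)
obs 11: x=3 → posterior Gamma(34, 17)

11633549665058175578832094238737833478284593/43003884122993349514708209023089954013577216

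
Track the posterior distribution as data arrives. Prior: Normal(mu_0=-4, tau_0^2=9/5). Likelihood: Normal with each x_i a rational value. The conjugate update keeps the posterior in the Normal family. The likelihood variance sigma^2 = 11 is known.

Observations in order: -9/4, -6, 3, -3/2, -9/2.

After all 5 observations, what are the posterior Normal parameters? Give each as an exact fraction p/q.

obs 1: x=-9/4 → posterior Normal(-961/256, 99/64)
obs 2: x=-6 → posterior Normal(-1177/292, 99/73)
obs 3: x=3 → posterior Normal(-1069/328, 99/82)
obs 4: x=-3/2 → posterior Normal(-1123/364, 99/91)
obs 5: x=-9/2 → posterior Normal(-257/80, 99/100)

mu_0=-257/80, tau_0^2=99/100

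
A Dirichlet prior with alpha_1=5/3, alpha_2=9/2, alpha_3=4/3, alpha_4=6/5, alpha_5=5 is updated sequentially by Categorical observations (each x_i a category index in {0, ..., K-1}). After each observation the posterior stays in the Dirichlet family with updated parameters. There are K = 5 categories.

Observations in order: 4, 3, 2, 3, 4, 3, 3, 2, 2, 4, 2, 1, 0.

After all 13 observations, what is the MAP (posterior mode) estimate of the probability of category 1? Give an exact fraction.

45/217

obs 1: x=4 → posterior Dirichlet(5/3, 9/2, 4/3, 6/5, 6)
obs 2: x=3 → posterior Dirichlet(5/3, 9/2, 4/3, 11/5, 6)
obs 3: x=2 → posterior Dirichlet(5/3, 9/2, 7/3, 11/5, 6)
obs 4: x=3 → posterior Dirichlet(5/3, 9/2, 7/3, 16/5, 6)
obs 5: x=4 → posterior Dirichlet(5/3, 9/2, 7/3, 16/5, 7)
obs 6: x=3 → posterior Dirichlet(5/3, 9/2, 7/3, 21/5, 7)
obs 7: x=3 → posterior Dirichlet(5/3, 9/2, 7/3, 26/5, 7)
obs 8: x=2 → posterior Dirichlet(5/3, 9/2, 10/3, 26/5, 7)
obs 9: x=2 → posterior Dirichlet(5/3, 9/2, 13/3, 26/5, 7)
obs 10: x=4 → posterior Dirichlet(5/3, 9/2, 13/3, 26/5, 8)
obs 11: x=2 → posterior Dirichlet(5/3, 9/2, 16/3, 26/5, 8)
obs 12: x=1 → posterior Dirichlet(5/3, 11/2, 16/3, 26/5, 8)
obs 13: x=0 → posterior Dirichlet(8/3, 11/2, 16/3, 26/5, 8)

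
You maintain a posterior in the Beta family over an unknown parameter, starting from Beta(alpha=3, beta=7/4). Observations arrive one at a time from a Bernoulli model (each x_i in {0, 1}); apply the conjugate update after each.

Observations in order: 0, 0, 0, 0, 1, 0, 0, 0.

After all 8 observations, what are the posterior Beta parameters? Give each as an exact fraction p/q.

obs 1: x=0 → posterior Beta(3, 11/4)
obs 2: x=0 → posterior Beta(3, 15/4)
obs 3: x=0 → posterior Beta(3, 19/4)
obs 4: x=0 → posterior Beta(3, 23/4)
obs 5: x=1 → posterior Beta(4, 23/4)
obs 6: x=0 → posterior Beta(4, 27/4)
obs 7: x=0 → posterior Beta(4, 31/4)
obs 8: x=0 → posterior Beta(4, 35/4)

alpha=4, beta=35/4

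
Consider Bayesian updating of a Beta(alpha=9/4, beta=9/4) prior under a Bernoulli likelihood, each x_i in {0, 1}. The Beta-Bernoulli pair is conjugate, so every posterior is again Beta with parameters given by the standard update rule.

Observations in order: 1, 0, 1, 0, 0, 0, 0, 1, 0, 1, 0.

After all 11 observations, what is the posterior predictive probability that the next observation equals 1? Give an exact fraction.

obs 1: x=1 → posterior Beta(13/4, 9/4)
obs 2: x=0 → posterior Beta(13/4, 13/4)
obs 3: x=1 → posterior Beta(17/4, 13/4)
obs 4: x=0 → posterior Beta(17/4, 17/4)
obs 5: x=0 → posterior Beta(17/4, 21/4)
obs 6: x=0 → posterior Beta(17/4, 25/4)
obs 7: x=0 → posterior Beta(17/4, 29/4)
obs 8: x=1 → posterior Beta(21/4, 29/4)
obs 9: x=0 → posterior Beta(21/4, 33/4)
obs 10: x=1 → posterior Beta(25/4, 33/4)
obs 11: x=0 → posterior Beta(25/4, 37/4)

25/62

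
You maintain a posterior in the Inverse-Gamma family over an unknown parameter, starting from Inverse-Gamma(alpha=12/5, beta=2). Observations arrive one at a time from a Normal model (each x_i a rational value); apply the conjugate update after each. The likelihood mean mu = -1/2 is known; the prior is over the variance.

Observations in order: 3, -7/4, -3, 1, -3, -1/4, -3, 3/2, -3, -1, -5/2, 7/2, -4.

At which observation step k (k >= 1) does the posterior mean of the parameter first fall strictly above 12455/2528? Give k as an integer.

k = 13

obs 1: x=3 → posterior Inverse-Gamma(29/10, 65/8)
obs 2: x=-7/4 → posterior Inverse-Gamma(17/5, 285/32)
obs 3: x=-3 → posterior Inverse-Gamma(39/10, 385/32)
obs 4: x=1 → posterior Inverse-Gamma(22/5, 421/32)
obs 5: x=-3 → posterior Inverse-Gamma(49/10, 521/32)
obs 6: x=-1/4 → posterior Inverse-Gamma(27/5, 261/16)
obs 7: x=-3 → posterior Inverse-Gamma(59/10, 311/16)
obs 8: x=3/2 → posterior Inverse-Gamma(32/5, 343/16)
obs 9: x=-3 → posterior Inverse-Gamma(69/10, 393/16)
obs 10: x=-1 → posterior Inverse-Gamma(37/5, 395/16)
obs 11: x=-5/2 → posterior Inverse-Gamma(79/10, 427/16)
obs 12: x=7/2 → posterior Inverse-Gamma(42/5, 555/16)
obs 13: x=-4 → posterior Inverse-Gamma(89/10, 653/16)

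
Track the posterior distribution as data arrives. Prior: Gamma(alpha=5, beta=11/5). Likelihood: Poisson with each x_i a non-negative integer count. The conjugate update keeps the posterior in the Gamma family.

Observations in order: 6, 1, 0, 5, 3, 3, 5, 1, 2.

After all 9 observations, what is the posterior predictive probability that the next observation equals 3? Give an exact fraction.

obs 1: x=6 → posterior Gamma(11, 16/5)
obs 2: x=1 → posterior Gamma(12, 21/5)
obs 3: x=0 → posterior Gamma(12, 26/5)
obs 4: x=5 → posterior Gamma(17, 31/5)
obs 5: x=3 → posterior Gamma(20, 36/5)
obs 6: x=3 → posterior Gamma(23, 41/5)
obs 7: x=5 → posterior Gamma(28, 46/5)
obs 8: x=1 → posterior Gamma(29, 51/5)
obs 9: x=2 → posterior Gamma(31, 56/5)

1065646620133738697475584152713630384701543690625710292992000/5025906331956386730429209354686389578016774520729003377125641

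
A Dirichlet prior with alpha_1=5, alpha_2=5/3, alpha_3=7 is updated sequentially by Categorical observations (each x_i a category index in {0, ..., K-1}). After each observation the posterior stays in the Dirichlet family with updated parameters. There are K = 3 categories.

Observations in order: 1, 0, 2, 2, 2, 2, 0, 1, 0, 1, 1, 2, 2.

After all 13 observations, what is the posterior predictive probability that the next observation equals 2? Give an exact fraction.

39/80

obs 1: x=1 → posterior Dirichlet(5, 8/3, 7)
obs 2: x=0 → posterior Dirichlet(6, 8/3, 7)
obs 3: x=2 → posterior Dirichlet(6, 8/3, 8)
obs 4: x=2 → posterior Dirichlet(6, 8/3, 9)
obs 5: x=2 → posterior Dirichlet(6, 8/3, 10)
obs 6: x=2 → posterior Dirichlet(6, 8/3, 11)
obs 7: x=0 → posterior Dirichlet(7, 8/3, 11)
obs 8: x=1 → posterior Dirichlet(7, 11/3, 11)
obs 9: x=0 → posterior Dirichlet(8, 11/3, 11)
obs 10: x=1 → posterior Dirichlet(8, 14/3, 11)
obs 11: x=1 → posterior Dirichlet(8, 17/3, 11)
obs 12: x=2 → posterior Dirichlet(8, 17/3, 12)
obs 13: x=2 → posterior Dirichlet(8, 17/3, 13)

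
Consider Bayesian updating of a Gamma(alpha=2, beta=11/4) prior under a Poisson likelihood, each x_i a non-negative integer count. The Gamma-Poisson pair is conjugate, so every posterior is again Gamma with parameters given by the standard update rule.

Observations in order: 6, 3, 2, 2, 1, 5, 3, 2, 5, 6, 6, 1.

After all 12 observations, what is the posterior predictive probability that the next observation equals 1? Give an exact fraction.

obs 1: x=6 → posterior Gamma(8, 15/4)
obs 2: x=3 → posterior Gamma(11, 19/4)
obs 3: x=2 → posterior Gamma(13, 23/4)
obs 4: x=2 → posterior Gamma(15, 27/4)
obs 5: x=1 → posterior Gamma(16, 31/4)
obs 6: x=5 → posterior Gamma(21, 35/4)
obs 7: x=3 → posterior Gamma(24, 39/4)
obs 8: x=2 → posterior Gamma(26, 43/4)
obs 9: x=5 → posterior Gamma(31, 47/4)
obs 10: x=6 → posterior Gamma(37, 51/4)
obs 11: x=6 → posterior Gamma(43, 55/4)
obs 12: x=1 → posterior Gamma(44, 59/4)

145546303537257610319834153943542413152331198819032241687725037598701765687177136/933952363343007509784849246607720613968056605597111123983144280064188809622465343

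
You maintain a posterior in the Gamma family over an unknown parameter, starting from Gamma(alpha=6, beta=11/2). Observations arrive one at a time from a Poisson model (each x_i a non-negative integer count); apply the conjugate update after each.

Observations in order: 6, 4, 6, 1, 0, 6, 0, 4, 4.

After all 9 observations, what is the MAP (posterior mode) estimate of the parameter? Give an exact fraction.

72/29

obs 1: x=6 → posterior Gamma(12, 13/2)
obs 2: x=4 → posterior Gamma(16, 15/2)
obs 3: x=6 → posterior Gamma(22, 17/2)
obs 4: x=1 → posterior Gamma(23, 19/2)
obs 5: x=0 → posterior Gamma(23, 21/2)
obs 6: x=6 → posterior Gamma(29, 23/2)
obs 7: x=0 → posterior Gamma(29, 25/2)
obs 8: x=4 → posterior Gamma(33, 27/2)
obs 9: x=4 → posterior Gamma(37, 29/2)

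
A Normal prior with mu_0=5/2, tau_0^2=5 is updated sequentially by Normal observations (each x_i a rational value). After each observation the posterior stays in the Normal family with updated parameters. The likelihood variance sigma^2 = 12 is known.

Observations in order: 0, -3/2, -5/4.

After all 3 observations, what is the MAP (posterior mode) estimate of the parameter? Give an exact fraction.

65/108

obs 1: x=0 → posterior Normal(30/17, 60/17)
obs 2: x=-3/2 → posterior Normal(45/44, 30/11)
obs 3: x=-5/4 → posterior Normal(65/108, 20/9)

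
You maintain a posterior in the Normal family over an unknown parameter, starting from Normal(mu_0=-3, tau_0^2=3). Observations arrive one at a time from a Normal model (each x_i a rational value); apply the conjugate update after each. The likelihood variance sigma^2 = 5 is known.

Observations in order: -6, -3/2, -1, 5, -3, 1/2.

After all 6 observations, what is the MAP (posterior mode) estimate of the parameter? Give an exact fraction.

-33/23

obs 1: x=-6 → posterior Normal(-33/8, 15/8)
obs 2: x=-3/2 → posterior Normal(-75/22, 15/11)
obs 3: x=-1 → posterior Normal(-81/28, 15/14)
obs 4: x=5 → posterior Normal(-3/2, 15/17)
obs 5: x=-3 → posterior Normal(-69/40, 3/4)
obs 6: x=1/2 → posterior Normal(-33/23, 15/23)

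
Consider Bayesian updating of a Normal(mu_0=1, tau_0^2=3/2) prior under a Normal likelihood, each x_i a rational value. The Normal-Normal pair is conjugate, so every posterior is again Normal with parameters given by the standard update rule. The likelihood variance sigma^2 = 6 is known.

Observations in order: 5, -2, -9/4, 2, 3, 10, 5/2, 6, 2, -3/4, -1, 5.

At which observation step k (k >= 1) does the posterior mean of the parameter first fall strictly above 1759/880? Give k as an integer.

obs 1: x=5 → posterior Normal(9/5, 6/5)
obs 2: x=-2 → posterior Normal(7/6, 1)
obs 3: x=-9/4 → posterior Normal(19/28, 6/7)
obs 4: x=2 → posterior Normal(27/32, 3/4)
obs 5: x=3 → posterior Normal(13/12, 2/3)
obs 6: x=10 → posterior Normal(79/40, 3/5)
obs 7: x=5/2 → posterior Normal(89/44, 6/11)
obs 8: x=6 → posterior Normal(113/48, 1/2)
obs 9: x=2 → posterior Normal(121/52, 6/13)
obs 10: x=-3/4 → posterior Normal(59/28, 3/7)
obs 11: x=-1 → posterior Normal(19/10, 2/5)
obs 12: x=5 → posterior Normal(67/32, 3/8)

k = 7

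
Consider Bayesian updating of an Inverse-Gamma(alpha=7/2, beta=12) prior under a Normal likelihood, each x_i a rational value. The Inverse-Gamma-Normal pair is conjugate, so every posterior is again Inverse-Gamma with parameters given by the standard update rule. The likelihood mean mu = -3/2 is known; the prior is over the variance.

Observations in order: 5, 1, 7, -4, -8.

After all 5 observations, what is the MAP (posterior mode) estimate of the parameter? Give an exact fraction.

obs 1: x=5 → posterior Inverse-Gamma(4, 265/8)
obs 2: x=1 → posterior Inverse-Gamma(9/2, 145/4)
obs 3: x=7 → posterior Inverse-Gamma(5, 579/8)
obs 4: x=-4 → posterior Inverse-Gamma(11/2, 151/2)
obs 5: x=-8 → posterior Inverse-Gamma(6, 773/8)

773/56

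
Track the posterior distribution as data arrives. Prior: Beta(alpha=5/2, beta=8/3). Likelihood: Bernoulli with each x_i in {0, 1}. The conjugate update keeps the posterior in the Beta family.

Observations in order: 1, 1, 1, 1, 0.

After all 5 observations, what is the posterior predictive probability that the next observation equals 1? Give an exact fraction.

39/61

obs 1: x=1 → posterior Beta(7/2, 8/3)
obs 2: x=1 → posterior Beta(9/2, 8/3)
obs 3: x=1 → posterior Beta(11/2, 8/3)
obs 4: x=1 → posterior Beta(13/2, 8/3)
obs 5: x=0 → posterior Beta(13/2, 11/3)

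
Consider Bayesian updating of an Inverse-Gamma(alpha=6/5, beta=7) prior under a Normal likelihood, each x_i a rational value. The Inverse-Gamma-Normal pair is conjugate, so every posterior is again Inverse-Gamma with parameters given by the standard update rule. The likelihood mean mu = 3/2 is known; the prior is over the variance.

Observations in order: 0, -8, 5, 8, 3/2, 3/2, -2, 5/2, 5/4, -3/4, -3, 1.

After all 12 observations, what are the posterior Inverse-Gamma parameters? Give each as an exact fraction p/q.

obs 1: x=0 → posterior Inverse-Gamma(17/10, 65/8)
obs 2: x=-8 → posterior Inverse-Gamma(11/5, 213/4)
obs 3: x=5 → posterior Inverse-Gamma(27/10, 475/8)
obs 4: x=8 → posterior Inverse-Gamma(16/5, 161/2)
obs 5: x=3/2 → posterior Inverse-Gamma(37/10, 161/2)
obs 6: x=3/2 → posterior Inverse-Gamma(21/5, 161/2)
obs 7: x=-2 → posterior Inverse-Gamma(47/10, 693/8)
obs 8: x=5/2 → posterior Inverse-Gamma(26/5, 697/8)
obs 9: x=5/4 → posterior Inverse-Gamma(57/10, 2789/32)
obs 10: x=-3/4 → posterior Inverse-Gamma(31/5, 1435/16)
obs 11: x=-3 → posterior Inverse-Gamma(67/10, 1597/16)
obs 12: x=1 → posterior Inverse-Gamma(36/5, 1599/16)

alpha=36/5, beta=1599/16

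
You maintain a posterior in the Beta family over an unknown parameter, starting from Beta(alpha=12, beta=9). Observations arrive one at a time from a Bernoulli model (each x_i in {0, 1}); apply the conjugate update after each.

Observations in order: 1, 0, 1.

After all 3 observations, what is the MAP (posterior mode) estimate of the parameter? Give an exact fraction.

obs 1: x=1 → posterior Beta(13, 9)
obs 2: x=0 → posterior Beta(13, 10)
obs 3: x=1 → posterior Beta(14, 10)

13/22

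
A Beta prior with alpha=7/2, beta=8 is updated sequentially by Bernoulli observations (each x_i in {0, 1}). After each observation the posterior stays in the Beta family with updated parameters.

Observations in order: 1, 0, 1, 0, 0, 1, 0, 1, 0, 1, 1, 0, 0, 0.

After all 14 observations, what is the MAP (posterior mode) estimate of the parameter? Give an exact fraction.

17/47

obs 1: x=1 → posterior Beta(9/2, 8)
obs 2: x=0 → posterior Beta(9/2, 9)
obs 3: x=1 → posterior Beta(11/2, 9)
obs 4: x=0 → posterior Beta(11/2, 10)
obs 5: x=0 → posterior Beta(11/2, 11)
obs 6: x=1 → posterior Beta(13/2, 11)
obs 7: x=0 → posterior Beta(13/2, 12)
obs 8: x=1 → posterior Beta(15/2, 12)
obs 9: x=0 → posterior Beta(15/2, 13)
obs 10: x=1 → posterior Beta(17/2, 13)
obs 11: x=1 → posterior Beta(19/2, 13)
obs 12: x=0 → posterior Beta(19/2, 14)
obs 13: x=0 → posterior Beta(19/2, 15)
obs 14: x=0 → posterior Beta(19/2, 16)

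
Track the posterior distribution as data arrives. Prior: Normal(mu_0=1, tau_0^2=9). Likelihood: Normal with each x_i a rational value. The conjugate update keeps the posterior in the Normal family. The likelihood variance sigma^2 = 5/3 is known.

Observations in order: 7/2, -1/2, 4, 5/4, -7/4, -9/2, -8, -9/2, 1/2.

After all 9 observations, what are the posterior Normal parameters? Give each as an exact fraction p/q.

obs 1: x=7/2 → posterior Normal(199/64, 45/32)
obs 2: x=-1/2 → posterior Normal(86/59, 45/59)
obs 3: x=4 → posterior Normal(97/43, 45/86)
obs 4: x=5/4 → posterior Normal(911/452, 45/113)
obs 5: x=-7/4 → posterior Normal(361/280, 9/28)
obs 6: x=-9/2 → posterior Normal(59/167, 45/167)
obs 7: x=-8 → posterior Normal(-157/194, 45/194)
obs 8: x=-9/2 → posterior Normal(-557/442, 45/221)
obs 9: x=1/2 → posterior Normal(-265/248, 45/248)

mu_0=-265/248, tau_0^2=45/248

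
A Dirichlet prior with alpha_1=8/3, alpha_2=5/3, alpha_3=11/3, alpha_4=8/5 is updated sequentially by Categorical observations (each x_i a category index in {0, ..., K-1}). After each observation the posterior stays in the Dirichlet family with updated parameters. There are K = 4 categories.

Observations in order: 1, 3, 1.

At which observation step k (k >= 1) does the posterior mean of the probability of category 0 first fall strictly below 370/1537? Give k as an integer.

k = 2

obs 1: x=1 → posterior Dirichlet(8/3, 8/3, 11/3, 8/5)
obs 2: x=3 → posterior Dirichlet(8/3, 8/3, 11/3, 13/5)
obs 3: x=1 → posterior Dirichlet(8/3, 11/3, 11/3, 13/5)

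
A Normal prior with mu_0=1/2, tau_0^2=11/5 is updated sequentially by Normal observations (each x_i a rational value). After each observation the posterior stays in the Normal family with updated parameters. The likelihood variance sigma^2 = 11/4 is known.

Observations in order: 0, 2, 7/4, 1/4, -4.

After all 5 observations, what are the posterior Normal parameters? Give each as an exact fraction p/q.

mu_0=1/10, tau_0^2=11/25

obs 1: x=0 → posterior Normal(5/18, 11/9)
obs 2: x=2 → posterior Normal(21/26, 11/13)
obs 3: x=7/4 → posterior Normal(35/34, 11/17)
obs 4: x=1/4 → posterior Normal(37/42, 11/21)
obs 5: x=-4 → posterior Normal(1/10, 11/25)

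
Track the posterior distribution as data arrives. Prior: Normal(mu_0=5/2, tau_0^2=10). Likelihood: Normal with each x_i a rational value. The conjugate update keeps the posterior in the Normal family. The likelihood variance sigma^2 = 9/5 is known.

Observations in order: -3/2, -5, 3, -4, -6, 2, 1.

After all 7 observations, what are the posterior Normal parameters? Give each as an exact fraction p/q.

obs 1: x=-3/2 → posterior Normal(-105/118, 90/59)
obs 2: x=-5 → posterior Normal(-605/218, 90/109)
obs 3: x=3 → posterior Normal(-305/318, 30/53)
obs 4: x=-4 → posterior Normal(-705/418, 90/209)
obs 5: x=-6 → posterior Normal(-1305/518, 90/259)
obs 6: x=2 → posterior Normal(-1105/618, 30/103)
obs 7: x=1 → posterior Normal(-1005/718, 90/359)

mu_0=-1005/718, tau_0^2=90/359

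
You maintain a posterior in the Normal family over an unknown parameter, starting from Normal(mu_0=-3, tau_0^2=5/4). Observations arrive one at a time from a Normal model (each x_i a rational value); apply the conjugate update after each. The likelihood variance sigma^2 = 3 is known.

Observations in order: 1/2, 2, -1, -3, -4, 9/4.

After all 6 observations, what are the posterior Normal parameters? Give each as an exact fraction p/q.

obs 1: x=1/2 → posterior Normal(-67/34, 15/17)
obs 2: x=2 → posterior Normal(-47/44, 15/22)
obs 3: x=-1 → posterior Normal(-19/18, 5/9)
obs 4: x=-3 → posterior Normal(-87/64, 15/32)
obs 5: x=-4 → posterior Normal(-127/74, 15/37)
obs 6: x=9/4 → posterior Normal(-209/168, 5/14)

mu_0=-209/168, tau_0^2=5/14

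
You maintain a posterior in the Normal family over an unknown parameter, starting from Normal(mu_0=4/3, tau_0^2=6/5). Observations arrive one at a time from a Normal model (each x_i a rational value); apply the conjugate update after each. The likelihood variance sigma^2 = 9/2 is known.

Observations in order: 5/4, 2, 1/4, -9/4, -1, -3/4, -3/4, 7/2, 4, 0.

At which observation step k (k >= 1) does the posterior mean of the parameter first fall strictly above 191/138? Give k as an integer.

obs 1: x=5/4 → posterior Normal(25/19, 18/19)
obs 2: x=2 → posterior Normal(33/23, 18/23)
obs 3: x=1/4 → posterior Normal(34/27, 2/3)
obs 4: x=-9/4 → posterior Normal(25/31, 18/31)
obs 5: x=-1 → posterior Normal(3/5, 18/35)
obs 6: x=-3/4 → posterior Normal(6/13, 6/13)
obs 7: x=-3/4 → posterior Normal(15/43, 18/43)
obs 8: x=7/2 → posterior Normal(29/47, 18/47)
obs 9: x=4 → posterior Normal(15/17, 6/17)
obs 10: x=0 → posterior Normal(9/11, 18/55)

k = 2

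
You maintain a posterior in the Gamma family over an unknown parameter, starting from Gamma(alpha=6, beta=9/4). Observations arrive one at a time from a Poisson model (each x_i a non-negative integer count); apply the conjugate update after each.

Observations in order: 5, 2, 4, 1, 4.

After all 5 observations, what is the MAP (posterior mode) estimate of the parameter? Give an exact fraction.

84/29

obs 1: x=5 → posterior Gamma(11, 13/4)
obs 2: x=2 → posterior Gamma(13, 17/4)
obs 3: x=4 → posterior Gamma(17, 21/4)
obs 4: x=1 → posterior Gamma(18, 25/4)
obs 5: x=4 → posterior Gamma(22, 29/4)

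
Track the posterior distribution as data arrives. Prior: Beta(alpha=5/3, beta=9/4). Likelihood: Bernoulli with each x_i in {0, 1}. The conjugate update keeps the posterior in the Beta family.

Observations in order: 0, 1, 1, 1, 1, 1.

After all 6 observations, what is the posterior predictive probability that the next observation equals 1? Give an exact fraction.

obs 1: x=0 → posterior Beta(5/3, 13/4)
obs 2: x=1 → posterior Beta(8/3, 13/4)
obs 3: x=1 → posterior Beta(11/3, 13/4)
obs 4: x=1 → posterior Beta(14/3, 13/4)
obs 5: x=1 → posterior Beta(17/3, 13/4)
obs 6: x=1 → posterior Beta(20/3, 13/4)

80/119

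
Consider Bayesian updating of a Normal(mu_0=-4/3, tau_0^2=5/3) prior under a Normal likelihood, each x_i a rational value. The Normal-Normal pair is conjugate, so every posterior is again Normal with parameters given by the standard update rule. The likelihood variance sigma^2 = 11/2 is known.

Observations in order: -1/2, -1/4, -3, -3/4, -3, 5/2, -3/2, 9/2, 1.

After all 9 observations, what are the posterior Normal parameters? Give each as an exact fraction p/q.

mu_0=-18/41, tau_0^2=55/123

obs 1: x=-1/2 → posterior Normal(-49/43, 55/43)
obs 2: x=-1/4 → posterior Normal(-103/106, 55/53)
obs 3: x=-3 → posterior Normal(-163/126, 55/63)
obs 4: x=-3/4 → posterior Normal(-89/73, 55/73)
obs 5: x=-3 → posterior Normal(-119/83, 55/83)
obs 6: x=5/2 → posterior Normal(-94/93, 55/93)
obs 7: x=-3/2 → posterior Normal(-109/103, 55/103)
obs 8: x=9/2 → posterior Normal(-64/113, 55/113)
obs 9: x=1 → posterior Normal(-18/41, 55/123)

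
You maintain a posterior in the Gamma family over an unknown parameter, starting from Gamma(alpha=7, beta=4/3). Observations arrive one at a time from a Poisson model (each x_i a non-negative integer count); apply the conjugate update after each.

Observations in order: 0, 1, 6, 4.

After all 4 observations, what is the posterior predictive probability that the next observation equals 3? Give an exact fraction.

7650233702248825246187520/37589973457545958193355601

obs 1: x=0 → posterior Gamma(7, 7/3)
obs 2: x=1 → posterior Gamma(8, 10/3)
obs 3: x=6 → posterior Gamma(14, 13/3)
obs 4: x=4 → posterior Gamma(18, 16/3)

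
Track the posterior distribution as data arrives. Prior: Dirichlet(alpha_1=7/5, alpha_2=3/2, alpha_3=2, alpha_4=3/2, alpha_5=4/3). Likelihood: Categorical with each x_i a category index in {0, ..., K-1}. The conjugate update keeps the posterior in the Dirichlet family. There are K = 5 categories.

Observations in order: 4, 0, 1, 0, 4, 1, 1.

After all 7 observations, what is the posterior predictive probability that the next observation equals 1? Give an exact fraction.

135/442

obs 1: x=4 → posterior Dirichlet(7/5, 3/2, 2, 3/2, 7/3)
obs 2: x=0 → posterior Dirichlet(12/5, 3/2, 2, 3/2, 7/3)
obs 3: x=1 → posterior Dirichlet(12/5, 5/2, 2, 3/2, 7/3)
obs 4: x=0 → posterior Dirichlet(17/5, 5/2, 2, 3/2, 7/3)
obs 5: x=4 → posterior Dirichlet(17/5, 5/2, 2, 3/2, 10/3)
obs 6: x=1 → posterior Dirichlet(17/5, 7/2, 2, 3/2, 10/3)
obs 7: x=1 → posterior Dirichlet(17/5, 9/2, 2, 3/2, 10/3)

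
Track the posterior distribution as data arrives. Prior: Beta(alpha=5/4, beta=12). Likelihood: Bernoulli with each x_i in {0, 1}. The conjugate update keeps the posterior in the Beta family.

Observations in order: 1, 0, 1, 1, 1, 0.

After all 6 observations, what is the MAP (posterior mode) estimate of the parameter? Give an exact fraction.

17/69

obs 1: x=1 → posterior Beta(9/4, 12)
obs 2: x=0 → posterior Beta(9/4, 13)
obs 3: x=1 → posterior Beta(13/4, 13)
obs 4: x=1 → posterior Beta(17/4, 13)
obs 5: x=1 → posterior Beta(21/4, 13)
obs 6: x=0 → posterior Beta(21/4, 14)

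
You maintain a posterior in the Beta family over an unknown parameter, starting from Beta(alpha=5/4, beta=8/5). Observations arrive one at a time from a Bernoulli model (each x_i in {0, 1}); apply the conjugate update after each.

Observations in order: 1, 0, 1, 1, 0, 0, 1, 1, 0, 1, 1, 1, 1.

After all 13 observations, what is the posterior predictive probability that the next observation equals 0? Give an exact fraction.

112/317

obs 1: x=1 → posterior Beta(9/4, 8/5)
obs 2: x=0 → posterior Beta(9/4, 13/5)
obs 3: x=1 → posterior Beta(13/4, 13/5)
obs 4: x=1 → posterior Beta(17/4, 13/5)
obs 5: x=0 → posterior Beta(17/4, 18/5)
obs 6: x=0 → posterior Beta(17/4, 23/5)
obs 7: x=1 → posterior Beta(21/4, 23/5)
obs 8: x=1 → posterior Beta(25/4, 23/5)
obs 9: x=0 → posterior Beta(25/4, 28/5)
obs 10: x=1 → posterior Beta(29/4, 28/5)
obs 11: x=1 → posterior Beta(33/4, 28/5)
obs 12: x=1 → posterior Beta(37/4, 28/5)
obs 13: x=1 → posterior Beta(41/4, 28/5)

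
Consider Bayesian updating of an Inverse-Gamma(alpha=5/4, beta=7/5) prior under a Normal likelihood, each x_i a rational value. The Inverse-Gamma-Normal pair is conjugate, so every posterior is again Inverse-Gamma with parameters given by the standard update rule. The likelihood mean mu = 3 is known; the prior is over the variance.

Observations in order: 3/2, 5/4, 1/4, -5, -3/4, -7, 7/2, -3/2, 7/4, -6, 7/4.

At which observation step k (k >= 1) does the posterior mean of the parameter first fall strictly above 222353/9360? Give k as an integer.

obs 1: x=3/2 → posterior Inverse-Gamma(7/4, 101/40)
obs 2: x=5/4 → posterior Inverse-Gamma(9/4, 649/160)
obs 3: x=1/4 → posterior Inverse-Gamma(11/4, 627/80)
obs 4: x=-5 → posterior Inverse-Gamma(13/4, 3187/80)
obs 5: x=-3/4 → posterior Inverse-Gamma(15/4, 7499/160)
obs 6: x=-7 → posterior Inverse-Gamma(17/4, 15499/160)
obs 7: x=7/2 → posterior Inverse-Gamma(19/4, 15519/160)
obs 8: x=-3/2 → posterior Inverse-Gamma(21/4, 17139/160)
obs 9: x=7/4 → posterior Inverse-Gamma(23/4, 1079/10)
obs 10: x=-6 → posterior Inverse-Gamma(25/4, 742/5)
obs 11: x=7/4 → posterior Inverse-Gamma(27/4, 23869/160)

k = 6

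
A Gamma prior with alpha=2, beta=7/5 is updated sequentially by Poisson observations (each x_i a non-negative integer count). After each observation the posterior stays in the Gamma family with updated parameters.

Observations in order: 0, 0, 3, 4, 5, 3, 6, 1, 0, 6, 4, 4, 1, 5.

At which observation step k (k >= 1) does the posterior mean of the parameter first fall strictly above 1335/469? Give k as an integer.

obs 1: x=0 → posterior Gamma(2, 12/5)
obs 2: x=0 → posterior Gamma(2, 17/5)
obs 3: x=3 → posterior Gamma(5, 22/5)
obs 4: x=4 → posterior Gamma(9, 27/5)
obs 5: x=5 → posterior Gamma(14, 32/5)
obs 6: x=3 → posterior Gamma(17, 37/5)
obs 7: x=6 → posterior Gamma(23, 42/5)
obs 8: x=1 → posterior Gamma(24, 47/5)
obs 9: x=0 → posterior Gamma(24, 52/5)
obs 10: x=6 → posterior Gamma(30, 57/5)
obs 11: x=4 → posterior Gamma(34, 62/5)
obs 12: x=4 → posterior Gamma(38, 67/5)
obs 13: x=1 → posterior Gamma(39, 72/5)
obs 14: x=5 → posterior Gamma(44, 77/5)

k = 14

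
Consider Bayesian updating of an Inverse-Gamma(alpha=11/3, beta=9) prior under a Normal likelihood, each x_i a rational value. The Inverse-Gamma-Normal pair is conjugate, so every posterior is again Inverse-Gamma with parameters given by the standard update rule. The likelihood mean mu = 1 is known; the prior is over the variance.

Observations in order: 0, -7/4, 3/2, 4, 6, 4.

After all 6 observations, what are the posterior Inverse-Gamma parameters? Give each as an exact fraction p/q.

obs 1: x=0 → posterior Inverse-Gamma(25/6, 19/2)
obs 2: x=-7/4 → posterior Inverse-Gamma(14/3, 425/32)
obs 3: x=3/2 → posterior Inverse-Gamma(31/6, 429/32)
obs 4: x=4 → posterior Inverse-Gamma(17/3, 573/32)
obs 5: x=6 → posterior Inverse-Gamma(37/6, 973/32)
obs 6: x=4 → posterior Inverse-Gamma(20/3, 1117/32)

alpha=20/3, beta=1117/32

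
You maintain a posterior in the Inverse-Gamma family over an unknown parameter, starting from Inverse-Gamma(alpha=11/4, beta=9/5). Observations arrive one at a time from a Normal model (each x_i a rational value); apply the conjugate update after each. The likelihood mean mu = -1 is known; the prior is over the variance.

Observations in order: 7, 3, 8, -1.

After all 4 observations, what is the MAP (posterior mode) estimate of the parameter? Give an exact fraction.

1646/115

obs 1: x=7 → posterior Inverse-Gamma(13/4, 169/5)
obs 2: x=3 → posterior Inverse-Gamma(15/4, 209/5)
obs 3: x=8 → posterior Inverse-Gamma(17/4, 823/10)
obs 4: x=-1 → posterior Inverse-Gamma(19/4, 823/10)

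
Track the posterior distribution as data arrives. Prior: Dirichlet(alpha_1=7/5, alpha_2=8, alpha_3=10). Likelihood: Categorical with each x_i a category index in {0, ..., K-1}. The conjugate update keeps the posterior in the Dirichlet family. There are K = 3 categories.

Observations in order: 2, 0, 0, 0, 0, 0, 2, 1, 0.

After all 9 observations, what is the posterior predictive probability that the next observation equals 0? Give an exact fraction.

obs 1: x=2 → posterior Dirichlet(7/5, 8, 11)
obs 2: x=0 → posterior Dirichlet(12/5, 8, 11)
obs 3: x=0 → posterior Dirichlet(17/5, 8, 11)
obs 4: x=0 → posterior Dirichlet(22/5, 8, 11)
obs 5: x=0 → posterior Dirichlet(27/5, 8, 11)
obs 6: x=0 → posterior Dirichlet(32/5, 8, 11)
obs 7: x=2 → posterior Dirichlet(32/5, 8, 12)
obs 8: x=1 → posterior Dirichlet(32/5, 9, 12)
obs 9: x=0 → posterior Dirichlet(37/5, 9, 12)

37/142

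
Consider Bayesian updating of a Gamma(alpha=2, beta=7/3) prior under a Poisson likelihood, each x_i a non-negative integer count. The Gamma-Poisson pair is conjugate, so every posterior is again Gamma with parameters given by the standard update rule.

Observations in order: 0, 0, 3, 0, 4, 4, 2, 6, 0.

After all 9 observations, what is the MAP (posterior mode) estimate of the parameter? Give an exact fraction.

30/17

obs 1: x=0 → posterior Gamma(2, 10/3)
obs 2: x=0 → posterior Gamma(2, 13/3)
obs 3: x=3 → posterior Gamma(5, 16/3)
obs 4: x=0 → posterior Gamma(5, 19/3)
obs 5: x=4 → posterior Gamma(9, 22/3)
obs 6: x=4 → posterior Gamma(13, 25/3)
obs 7: x=2 → posterior Gamma(15, 28/3)
obs 8: x=6 → posterior Gamma(21, 31/3)
obs 9: x=0 → posterior Gamma(21, 34/3)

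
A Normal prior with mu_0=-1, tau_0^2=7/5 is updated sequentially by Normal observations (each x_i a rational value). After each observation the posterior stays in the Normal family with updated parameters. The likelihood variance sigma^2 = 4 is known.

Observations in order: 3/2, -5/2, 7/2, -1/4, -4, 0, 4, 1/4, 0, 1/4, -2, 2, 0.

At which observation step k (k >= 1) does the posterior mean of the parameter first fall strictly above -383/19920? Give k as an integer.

k = 10

obs 1: x=3/2 → posterior Normal(-19/54, 28/27)
obs 2: x=-5/2 → posterior Normal(-27/34, 14/17)
obs 3: x=7/2 → posterior Normal(-5/82, 28/41)
obs 4: x=-1/4 → posterior Normal(-17/192, 7/12)
obs 5: x=-4 → posterior Normal(-129/220, 28/55)
obs 6: x=0 → posterior Normal(-129/248, 14/31)
obs 7: x=4 → posterior Normal(-17/276, 28/69)
obs 8: x=1/4 → posterior Normal(-5/152, 7/19)
obs 9: x=0 → posterior Normal(-5/166, 28/83)
obs 10: x=1/4 → posterior Normal(-1/120, 14/45)
obs 11: x=-2 → posterior Normal(-59/388, 28/97)
obs 12: x=2 → posterior Normal(-3/416, 7/26)
obs 13: x=0 → posterior Normal(-1/148, 28/111)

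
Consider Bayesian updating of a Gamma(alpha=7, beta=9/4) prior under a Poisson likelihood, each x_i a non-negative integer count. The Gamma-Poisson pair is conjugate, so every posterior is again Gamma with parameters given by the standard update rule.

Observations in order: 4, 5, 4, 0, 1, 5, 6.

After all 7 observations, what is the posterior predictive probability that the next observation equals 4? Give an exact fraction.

2040303494201208236900184236753346858229665167288729896960/11487323243342943712727117998313670374759563626306467569441

obs 1: x=4 → posterior Gamma(11, 13/4)
obs 2: x=5 → posterior Gamma(16, 17/4)
obs 3: x=4 → posterior Gamma(20, 21/4)
obs 4: x=0 → posterior Gamma(20, 25/4)
obs 5: x=1 → posterior Gamma(21, 29/4)
obs 6: x=5 → posterior Gamma(26, 33/4)
obs 7: x=6 → posterior Gamma(32, 37/4)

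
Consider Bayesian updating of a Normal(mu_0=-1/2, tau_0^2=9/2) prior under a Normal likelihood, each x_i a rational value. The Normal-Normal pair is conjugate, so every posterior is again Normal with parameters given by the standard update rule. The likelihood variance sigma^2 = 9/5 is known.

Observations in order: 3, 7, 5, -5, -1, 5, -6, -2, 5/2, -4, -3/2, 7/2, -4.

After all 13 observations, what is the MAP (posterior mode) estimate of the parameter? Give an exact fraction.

23/134

obs 1: x=3 → posterior Normal(2, 9/7)
obs 2: x=7 → posterior Normal(49/12, 3/4)
obs 3: x=5 → posterior Normal(74/17, 9/17)
obs 4: x=-5 → posterior Normal(49/22, 9/22)
obs 5: x=-1 → posterior Normal(44/27, 1/3)
obs 6: x=5 → posterior Normal(69/32, 9/32)
obs 7: x=-6 → posterior Normal(39/37, 9/37)
obs 8: x=-2 → posterior Normal(29/42, 3/14)
obs 9: x=5/2 → posterior Normal(83/94, 9/47)
obs 10: x=-4 → posterior Normal(43/104, 9/52)
obs 11: x=-3/2 → posterior Normal(14/57, 3/19)
obs 12: x=7/2 → posterior Normal(63/124, 9/62)
obs 13: x=-4 → posterior Normal(23/134, 9/67)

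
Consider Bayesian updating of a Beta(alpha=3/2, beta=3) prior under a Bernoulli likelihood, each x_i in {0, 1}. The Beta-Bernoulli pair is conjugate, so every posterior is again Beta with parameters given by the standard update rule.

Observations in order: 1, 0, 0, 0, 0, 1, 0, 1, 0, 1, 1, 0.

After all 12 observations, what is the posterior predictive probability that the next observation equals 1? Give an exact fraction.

13/33

obs 1: x=1 → posterior Beta(5/2, 3)
obs 2: x=0 → posterior Beta(5/2, 4)
obs 3: x=0 → posterior Beta(5/2, 5)
obs 4: x=0 → posterior Beta(5/2, 6)
obs 5: x=0 → posterior Beta(5/2, 7)
obs 6: x=1 → posterior Beta(7/2, 7)
obs 7: x=0 → posterior Beta(7/2, 8)
obs 8: x=1 → posterior Beta(9/2, 8)
obs 9: x=0 → posterior Beta(9/2, 9)
obs 10: x=1 → posterior Beta(11/2, 9)
obs 11: x=1 → posterior Beta(13/2, 9)
obs 12: x=0 → posterior Beta(13/2, 10)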